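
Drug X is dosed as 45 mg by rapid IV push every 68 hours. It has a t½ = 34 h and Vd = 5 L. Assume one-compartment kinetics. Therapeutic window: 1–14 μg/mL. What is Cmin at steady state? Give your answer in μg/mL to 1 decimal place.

3.0 μg/mL

τ = 68 h = 2 half-lives, so f = (1/2)^2 = 0.25.
Accumulation ratio R = 1/(1 − f) = 1/0.75 = 4/3.
Single-dose peak C₀ = D/Vd = 45/5 = 9 μg/mL.
Steady-state peak Cmax,ss = C₀·R = 9 × 4/3 ≈ 12.000 μg/mL.
Steady-state trough Cmin,ss = Cmax,ss·f ≈ 12.000 × 0.25 ≈ 3.000 μg/mL.
Trough 3.0 μg/mL vs MEC 1 μg/mL: adequate.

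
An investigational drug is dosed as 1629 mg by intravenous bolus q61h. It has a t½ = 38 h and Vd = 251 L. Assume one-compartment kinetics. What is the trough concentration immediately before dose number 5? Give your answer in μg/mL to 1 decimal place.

f = (1/2)^(τ/t½) = (1/2)^(61/38) ≈ 0.3287.
C₀ = D/Vd = 1629/251 ≈ 6.490 μg/mL.
Before the 5th dose, 4 doses have been given. Superposition: Cmin = C₀·(f + f² + … + f^4).
≈ 6.490 × (0.3287 + 0.1080 + 0.0355 + 0.0117) ≈ 6.490 × 0.4839 ≈ 3.141 μg/mL.

3.1 μg/mL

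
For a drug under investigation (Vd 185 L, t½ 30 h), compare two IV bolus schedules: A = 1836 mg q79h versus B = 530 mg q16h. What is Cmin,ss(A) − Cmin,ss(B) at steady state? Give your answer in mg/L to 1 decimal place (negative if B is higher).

-4.5 mg/L

Regimen A: f = (1/2)^(79/30) ≈ 0.1612; Cmin,ss = (1836/185)·f/(1−f) ≈ 1.907 mg/L.
Regimen B: f = (1/2)^(16/30) ≈ 0.6910; Cmin,ss = (530/185)·f/(1−f) ≈ 6.407 mg/L.
Difference ≈ 1.907 − 6.407 ≈ -4.500 mg/L.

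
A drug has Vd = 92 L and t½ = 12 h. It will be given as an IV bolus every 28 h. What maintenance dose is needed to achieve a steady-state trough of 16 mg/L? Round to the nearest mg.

5946 mg

τ/t½ = 28/12 ≈ 2.3333, so f = (1/2)^(28/12) ≈ 0.198425.
Cmin,ss = (D/Vd)·f/(1−f), so D = Cmin,ss·Vd·(1−f)/f.
D = 16 × 92 × (1−f)/f ≈ 16 × 92 × 4.03969 ≈ 5946.42 mg.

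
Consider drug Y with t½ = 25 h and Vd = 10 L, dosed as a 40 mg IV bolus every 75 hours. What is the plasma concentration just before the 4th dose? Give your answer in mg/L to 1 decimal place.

f = (1/2)^(τ/t½) = (1/2)^(75/25) ≈ 0.1250.
C₀ = D/Vd = 40/10 ≈ 4.000 mg/L.
Before the 4th dose, 3 doses have been given. Superposition: Cmin = C₀·(f + f² + … + f^3).
≈ 4.000 × (0.1250 + 0.0156 + 0.0020) ≈ 4.000 × 0.1426 ≈ 0.570 mg/L.

0.6 mg/L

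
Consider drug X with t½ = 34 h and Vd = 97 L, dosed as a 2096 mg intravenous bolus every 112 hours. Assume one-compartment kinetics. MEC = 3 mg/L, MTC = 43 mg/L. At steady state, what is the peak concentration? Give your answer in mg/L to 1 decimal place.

k = ln2/t½ = ln2/34 ≈ 0.020387 h⁻¹; fraction remaining f = e^(−kτ) = e^(−0.020387×112) ≈ 0.1019.
Accumulation ratio R = 1/(1 − f) ≈ 1/0.8981 ≈ 1.1135.
Each bolus raises the concentration by D/Vd = 2096/97 ≈ 21.608 mg/L.
Cmax,ss = C₀/(1 − f) ≈ 21.608/0.8981 ≈ 24.060 mg/L.
Peak 24.1 mg/L vs MTC 43 mg/L: below toxic threshold.

24.1 mg/L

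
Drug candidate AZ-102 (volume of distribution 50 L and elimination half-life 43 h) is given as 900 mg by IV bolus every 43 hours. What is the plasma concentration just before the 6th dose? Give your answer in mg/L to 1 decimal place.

17.4 mg/L

f = (1/2)^(τ/t½) = (1/2)^(43/43) ≈ 0.5000.
C₀ = D/Vd = 900/50 ≈ 18.000 mg/L.
Before the 6th dose, 5 doses have been given. Superposition: Cmin = C₀·(f + f² + … + f^5).
≈ 18.000 × (0.5000 + 0.2500 + 0.1250 + 0.0625 + 0.0313) ≈ 18.000 × 0.9688 ≈ 17.438 mg/L.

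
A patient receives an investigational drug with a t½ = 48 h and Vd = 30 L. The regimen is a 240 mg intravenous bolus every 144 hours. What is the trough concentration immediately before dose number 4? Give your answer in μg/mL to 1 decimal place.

f = (1/2)^(τ/t½) = (1/2)^(144/48) ≈ 0.1250.
C₀ = D/Vd = 240/30 ≈ 8.000 μg/mL.
Before the 4th dose, 3 doses have been given. Superposition: Cmin = C₀·(f + f² + … + f^3).
≈ 8.000 × (0.1250 + 0.0156 + 0.0020) ≈ 8.000 × 0.1426 ≈ 1.141 μg/mL.

1.1 μg/mL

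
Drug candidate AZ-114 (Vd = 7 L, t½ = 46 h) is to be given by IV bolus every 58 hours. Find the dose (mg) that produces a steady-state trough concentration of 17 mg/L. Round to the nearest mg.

τ/t½ = 58/46 ≈ 1.2609, so f = (1/2)^(58/46) ≈ 0.417292.
Cmin,ss = (D/Vd)·f/(1−f), so D = Cmin,ss·Vd·(1−f)/f.
D = 17 × 7 × (1−f)/f ≈ 17 × 7 × 1.39640 ≈ 166.17 mg.

166 mg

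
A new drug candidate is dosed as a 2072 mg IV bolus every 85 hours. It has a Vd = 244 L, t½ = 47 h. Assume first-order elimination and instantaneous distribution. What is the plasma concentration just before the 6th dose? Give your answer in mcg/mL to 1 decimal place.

3.4 mcg/mL

f = (1/2)^(τ/t½) = (1/2)^(85/47) ≈ 0.2855.
C₀ = D/Vd = 2072/244 ≈ 8.492 mcg/mL.
Before the 6th dose, 5 doses have been given. Superposition: Cmin = C₀·(f + f² + … + f^5).
≈ 8.492 × (0.2855 + 0.0815 + 0.0233 + 0.0066 + 0.0019) ≈ 8.492 × 0.3988 ≈ 3.387 mcg/mL.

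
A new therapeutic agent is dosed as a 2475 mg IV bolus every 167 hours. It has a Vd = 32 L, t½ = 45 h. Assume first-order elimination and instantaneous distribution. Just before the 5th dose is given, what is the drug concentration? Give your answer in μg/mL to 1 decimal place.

6.4 μg/mL

f = (1/2)^(τ/t½) = (1/2)^(167/45) ≈ 0.0764.
C₀ = D/Vd = 2475/32 ≈ 77.344 μg/mL.
Before the 5th dose, 4 doses have been given. Superposition: Cmin = C₀·(f + f² + … + f^4).
≈ 77.344 × (0.0764 + 0.0058 + 0.0004 + 0.0000) ≈ 77.344 × 0.0826 ≈ 6.389 μg/mL.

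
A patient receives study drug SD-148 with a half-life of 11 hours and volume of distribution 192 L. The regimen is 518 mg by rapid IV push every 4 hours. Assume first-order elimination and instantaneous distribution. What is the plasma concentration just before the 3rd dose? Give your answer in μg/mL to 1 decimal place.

3.7 μg/mL

f = (1/2)^(τ/t½) = (1/2)^(4/11) ≈ 0.7772.
C₀ = D/Vd = 518/192 ≈ 2.698 μg/mL.
Before the 3rd dose, 2 doses have been given. Superposition: Cmin = C₀·(f + f²).
≈ 2.698 × (0.7772 + 0.6040) ≈ 2.698 × 1.3812 ≈ 3.726 μg/mL.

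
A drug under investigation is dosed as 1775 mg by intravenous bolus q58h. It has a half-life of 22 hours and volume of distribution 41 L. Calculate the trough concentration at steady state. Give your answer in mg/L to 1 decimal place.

8.3 mg/L

τ/t½ = 58/22 ≈ 2.6364, so fraction remaining f = (1/2)^(58/22) ≈ 0.1608.
Accumulation ratio R = 1/(1 − f) ≈ 1/0.8392 ≈ 1.1916.
Each bolus raises the concentration by D/Vd = 1775/41 ≈ 43.293 mg/L.
Steady-state peak Cmax,ss = C₀·R ≈ 43.293 × 1.1916 ≈ 51.588 mg/L.
Steady-state trough Cmin,ss = Cmax,ss·f ≈ 51.588 × 0.1608 ≈ 8.295 mg/L.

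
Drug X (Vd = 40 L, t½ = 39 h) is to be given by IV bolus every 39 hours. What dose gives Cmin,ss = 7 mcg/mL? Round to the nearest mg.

τ/t½ = 39/39 ≈ 1, so f = (1/2)^(39/39) ≈ 0.500000.
Cmin,ss = (D/Vd)·f/(1−f), so D = Cmin,ss·Vd·(1−f)/f.
D = 7 × 40 × (1−f)/f ≈ 7 × 40 × 1.00000 ≈ 280.00 mg.

280 mg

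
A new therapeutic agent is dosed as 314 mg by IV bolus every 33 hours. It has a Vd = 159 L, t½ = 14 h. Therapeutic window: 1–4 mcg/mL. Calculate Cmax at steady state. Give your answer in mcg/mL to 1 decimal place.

2.5 mcg/mL

k = ln2/t½ = ln2/14 ≈ 0.049511 h⁻¹; fraction remaining f = e^(−kτ) = e^(−0.049511×33) ≈ 0.1952.
At steady state, accumulation factor R = 1/(1 − e^(−kτ)) ≈ 1.2425.
Single-dose peak C₀ = D/Vd = 314/159 ≈ 1.975 mcg/mL.
Steady-state peak Cmax,ss = C₀·R ≈ 1.975 × 1.2425 ≈ 2.454 mcg/mL.
Peak 2.5 mcg/mL vs MTC 4 mcg/mL: below toxic threshold.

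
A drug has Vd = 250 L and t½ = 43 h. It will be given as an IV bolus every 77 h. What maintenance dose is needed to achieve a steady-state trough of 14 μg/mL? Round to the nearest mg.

8609 mg

τ/t½ = 77/43 ≈ 1.7907, so f = (1/2)^(77/43) ≈ 0.289032.
Cmin,ss = (D/Vd)·f/(1−f), so D = Cmin,ss·Vd·(1−f)/f.
D = 14 × 250 × (1−f)/f ≈ 14 × 250 × 2.45982 ≈ 8609.37 mg.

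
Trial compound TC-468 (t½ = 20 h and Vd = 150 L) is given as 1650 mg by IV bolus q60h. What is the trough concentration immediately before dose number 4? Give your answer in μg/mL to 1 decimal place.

1.6 μg/mL

f = (1/2)^(τ/t½) = (1/2)^(60/20) ≈ 0.1250.
C₀ = D/Vd = 1650/150 ≈ 11.000 μg/mL.
Before the 4th dose, 3 doses have been given. Superposition: Cmin = C₀·(f + f² + … + f^3).
≈ 11.000 × (0.1250 + 0.0156 + 0.0020) ≈ 11.000 × 0.1426 ≈ 1.569 μg/mL.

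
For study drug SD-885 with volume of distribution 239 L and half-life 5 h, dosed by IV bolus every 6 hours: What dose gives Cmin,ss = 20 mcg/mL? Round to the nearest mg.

6202 mg

τ/t½ = 6/5 ≈ 1.2, so f = (1/2)^(6/5) ≈ 0.435275.
Cmin,ss = (D/Vd)·f/(1−f), so D = Cmin,ss·Vd·(1−f)/f.
D = 20 × 239 × (1−f)/f ≈ 20 × 239 × 1.29740 ≈ 6201.57 mg.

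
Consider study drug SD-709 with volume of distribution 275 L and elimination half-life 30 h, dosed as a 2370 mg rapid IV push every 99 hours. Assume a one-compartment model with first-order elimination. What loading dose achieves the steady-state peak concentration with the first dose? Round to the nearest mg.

2638 mg

f = (1/2)^(99/30) ≈ 0.101532; accumulation ratio R = 1/(1−f) ≈ 1.11301.
Loading dose to hit Cmax,ss on first dose: D_load = D_maint·R ≈ 2370 × 1.11301 ≈ 2637.83 mg.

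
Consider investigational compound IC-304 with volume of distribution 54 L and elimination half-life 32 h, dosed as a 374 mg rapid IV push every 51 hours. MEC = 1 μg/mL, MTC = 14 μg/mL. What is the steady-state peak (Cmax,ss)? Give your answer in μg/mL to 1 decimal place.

10.4 μg/mL

k = ln2/t½ = ln2/32 ≈ 0.021661 h⁻¹; fraction remaining f = e^(−kτ) = e^(−0.021661×51) ≈ 0.3313.
Accumulation ratio R = 1/(1 − f) ≈ 1/0.6687 ≈ 1.4954.
Single-dose peak C₀ = D/Vd = 374/54 ≈ 6.926 μg/mL.
Cmax,ss = C₀/(1 − f) ≈ 6.926/0.6687 ≈ 10.357 μg/mL.
Peak 10.4 μg/mL vs MTC 14 μg/mL: below toxic threshold.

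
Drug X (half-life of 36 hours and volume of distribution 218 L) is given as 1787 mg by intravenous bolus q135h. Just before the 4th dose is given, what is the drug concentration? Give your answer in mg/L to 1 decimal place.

f = (1/2)^(τ/t½) = (1/2)^(135/36) ≈ 0.0743.
C₀ = D/Vd = 1787/218 ≈ 8.197 mg/L.
Before the 4th dose, 3 doses have been given. Superposition: Cmin = C₀·(f + f² + … + f^3).
≈ 8.197 × (0.0743 + 0.0055 + 0.0004) ≈ 8.197 × 0.0802 ≈ 0.657 mg/L.

0.7 mg/L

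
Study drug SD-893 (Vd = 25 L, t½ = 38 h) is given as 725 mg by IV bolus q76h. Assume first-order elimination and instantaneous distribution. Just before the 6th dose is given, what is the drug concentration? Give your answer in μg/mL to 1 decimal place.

f = (1/2)^(τ/t½) = (1/2)^(76/38) ≈ 0.2500.
C₀ = D/Vd = 725/25 ≈ 29.000 μg/mL.
Before the 6th dose, 5 doses have been given. Superposition: Cmin = C₀·(f + f² + … + f^5).
≈ 29.000 × (0.2500 + 0.0625 + 0.0156 + 0.0039 + 0.0010) ≈ 29.000 × 0.3330 ≈ 9.657 μg/mL.

9.7 μg/mL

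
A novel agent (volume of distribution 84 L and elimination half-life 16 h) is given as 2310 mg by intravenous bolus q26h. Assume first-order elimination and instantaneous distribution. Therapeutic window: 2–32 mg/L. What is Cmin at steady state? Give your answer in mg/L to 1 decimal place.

13.2 mg/L

τ/t½ = 26/16 ≈ 1.625, so fraction remaining f = (1/2)^(26/16) ≈ 0.3242.
Accumulation ratio R = 1/(1 − f) ≈ 1/0.6758 ≈ 1.4797.
Each bolus raises the concentration by D/Vd = 2310/84 ≈ 27.500 mg/L.
Cmax,ss = C₀/(1 − f) ≈ 27.500/0.6758 ≈ 40.693 mg/L.
One interval later, Cmin,ss = Cmax,ss·e^(−kτ) ≈ 40.693 × 0.3242 ≈ 13.193 mg/L.
Trough 13.2 mg/L vs MEC 2 mg/L: adequate.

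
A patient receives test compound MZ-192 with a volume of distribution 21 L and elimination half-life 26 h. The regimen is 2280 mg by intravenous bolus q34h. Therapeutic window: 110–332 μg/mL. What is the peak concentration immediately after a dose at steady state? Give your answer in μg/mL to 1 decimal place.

Over one 34-h interval, 34/26 ≈ 1.3077 half-lives elapse, leaving f ≈ 0.4040 of each dose.
Accumulation ratio R = 1/(1 − f) ≈ 1/0.5960 ≈ 1.6779.
Each bolus raises the concentration by D/Vd = 2280/21 ≈ 108.571 μg/mL.
Cmax,ss = C₀/(1 − f) ≈ 108.571/0.5960 ≈ 182.166 μg/mL.
Peak 182.2 μg/mL vs MTC 332 μg/mL: below toxic threshold.

182.2 μg/mL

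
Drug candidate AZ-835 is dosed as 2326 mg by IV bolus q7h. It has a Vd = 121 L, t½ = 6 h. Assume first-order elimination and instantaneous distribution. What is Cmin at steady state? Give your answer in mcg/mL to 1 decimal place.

15.4 mcg/mL

τ/t½ = 7/6 ≈ 1.1667, so fraction remaining f = (1/2)^(7/6) ≈ 0.4454.
At steady state, accumulation factor R = 1/(1 − e^(−kτ)) ≈ 1.8031.
Single-dose peak C₀ = D/Vd = 2326/121 ≈ 19.223 mcg/mL.
Steady-state peak Cmax,ss = C₀·R ≈ 19.223 × 1.8031 ≈ 34.661 mcg/mL.
Steady-state trough Cmin,ss = Cmax,ss·f ≈ 34.661 × 0.4454 ≈ 15.438 mcg/mL.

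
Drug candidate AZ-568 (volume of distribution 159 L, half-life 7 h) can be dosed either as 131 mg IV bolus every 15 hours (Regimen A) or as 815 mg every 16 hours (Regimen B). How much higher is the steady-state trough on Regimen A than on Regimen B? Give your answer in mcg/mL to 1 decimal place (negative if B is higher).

-1.1 mcg/mL

Regimen A: f = (1/2)^(15/7) ≈ 0.2264; Cmin,ss = (131/159)·f/(1−f) ≈ 0.241 mcg/mL.
Regimen B: f = (1/2)^(16/7) ≈ 0.2051; Cmin,ss = (815/159)·f/(1−f) ≈ 1.323 mcg/mL.
Difference ≈ 0.241 − 1.323 ≈ -1.082 mcg/mL.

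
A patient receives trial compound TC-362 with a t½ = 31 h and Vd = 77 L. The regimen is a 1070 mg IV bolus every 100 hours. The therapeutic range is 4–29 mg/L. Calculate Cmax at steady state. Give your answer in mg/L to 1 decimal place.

15.6 mg/L

Over one 100-h interval, 100/31 ≈ 3.2258 half-lives elapse, leaving f ≈ 0.1069 of each dose.
Accumulation ratio R = 1/(1 − f) ≈ 1/0.8931 ≈ 1.1197.
Each bolus raises the concentration by D/Vd = 1070/77 ≈ 13.896 mg/L.
Steady-state peak Cmax,ss = C₀·R ≈ 13.896 × 1.1197 ≈ 15.559 mg/L.
Peak 15.6 mg/L vs MTC 29 mg/L: below toxic threshold.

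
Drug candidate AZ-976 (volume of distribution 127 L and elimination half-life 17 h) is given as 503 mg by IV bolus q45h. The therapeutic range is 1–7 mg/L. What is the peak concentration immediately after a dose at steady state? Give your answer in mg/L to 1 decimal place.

τ/t½ = 45/17 ≈ 2.6471, so fraction remaining f = (1/2)^(45/17) ≈ 0.1596.
At steady state, accumulation factor R = 1/(1 − e^(−kτ)) ≈ 1.1899.
Single-dose peak C₀ = D/Vd = 503/127 ≈ 3.961 mg/L.
Cmax,ss = C₀/(1 − f) ≈ 3.961/0.8404 ≈ 4.713 mg/L.
Peak 4.7 mg/L vs MTC 7 mg/L: below toxic threshold.

4.7 mg/L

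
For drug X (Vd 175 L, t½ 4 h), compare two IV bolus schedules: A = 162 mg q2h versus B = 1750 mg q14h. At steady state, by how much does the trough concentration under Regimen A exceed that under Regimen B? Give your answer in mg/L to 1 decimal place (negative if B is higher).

Regimen A: f = (1/2)^(2/4) ≈ 0.7071; Cmin,ss = (162/175)·f/(1−f) ≈ 2.235 mg/L.
Regimen B: f = (1/2)^(14/4) ≈ 0.0884; Cmin,ss = (1750/175)·f/(1−f) ≈ 0.970 mg/L.
Difference ≈ 2.235 − 0.970 ≈ 1.265 mg/L.

1.3 mg/L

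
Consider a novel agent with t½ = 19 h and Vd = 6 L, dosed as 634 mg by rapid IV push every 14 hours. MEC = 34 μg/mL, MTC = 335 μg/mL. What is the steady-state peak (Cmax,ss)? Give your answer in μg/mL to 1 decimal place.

k = ln2/t½ = ln2/19 ≈ 0.036481 h⁻¹; fraction remaining f = e^(−kτ) = e^(−0.036481×14) ≈ 0.6001.
At steady state, accumulation factor R = 1/(1 − e^(−kτ)) ≈ 2.5006.
Each bolus raises the concentration by D/Vd = 634/6 ≈ 105.667 μg/mL.
Steady-state peak Cmax,ss = C₀·R ≈ 105.667 × 2.5006 ≈ 264.231 μg/mL.
Peak 264.2 μg/mL vs MTC 335 μg/mL: below toxic threshold.

264.2 μg/mL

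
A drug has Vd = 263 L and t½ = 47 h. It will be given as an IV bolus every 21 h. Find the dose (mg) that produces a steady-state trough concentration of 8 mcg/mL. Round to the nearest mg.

764 mg

τ/t½ = 21/47 ≈ 0.44681, so f = (1/2)^(21/47) ≈ 0.733664.
Cmin,ss = (D/Vd)·f/(1−f), so D = Cmin,ss·Vd·(1−f)/f.
D = 8 × 263 × (1−f)/f ≈ 8 × 263 × 0.36302 ≈ 763.79 mg.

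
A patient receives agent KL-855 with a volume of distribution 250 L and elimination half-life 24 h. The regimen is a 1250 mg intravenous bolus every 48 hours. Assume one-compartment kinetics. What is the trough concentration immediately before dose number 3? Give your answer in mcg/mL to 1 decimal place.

f = (1/2)^(τ/t½) = (1/2)^(48/24) ≈ 0.2500.
C₀ = D/Vd = 1250/250 ≈ 5.000 mcg/mL.
Before the 3rd dose, 2 doses have been given. Superposition: Cmin = C₀·(f + f²).
≈ 5.000 × (0.2500 + 0.0625) ≈ 5.000 × 0.3125 ≈ 1.562 mcg/mL.

1.6 mcg/mL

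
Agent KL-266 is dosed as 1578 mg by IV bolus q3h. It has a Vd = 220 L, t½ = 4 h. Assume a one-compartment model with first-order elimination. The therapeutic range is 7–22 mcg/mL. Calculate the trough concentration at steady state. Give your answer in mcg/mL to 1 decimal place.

10.5 mcg/mL

k = ln2/t½ = ln2/4 ≈ 0.173287 h⁻¹; fraction remaining f = e^(−kτ) = e^(−0.173287×3) ≈ 0.5946.
At steady state, accumulation factor R = 1/(1 − e^(−kτ)) ≈ 2.4667.
Each bolus raises the concentration by D/Vd = 1578/220 ≈ 7.173 mcg/mL.
Cmax,ss = C₀/(1 − f) ≈ 7.173/0.4054 ≈ 17.694 mcg/mL.
Steady-state trough Cmin,ss = Cmax,ss·f ≈ 17.694 × 0.5946 ≈ 10.521 mcg/mL.
Trough 10.5 mcg/mL vs MEC 7 mcg/mL: adequate.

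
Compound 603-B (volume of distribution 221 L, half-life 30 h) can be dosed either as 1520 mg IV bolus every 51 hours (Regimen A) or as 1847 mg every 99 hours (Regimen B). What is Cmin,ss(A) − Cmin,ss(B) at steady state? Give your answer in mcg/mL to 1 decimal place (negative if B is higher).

Regimen A: f = (1/2)^(51/30) ≈ 0.3078; Cmin,ss = (1520/221)·f/(1−f) ≈ 3.058 mcg/mL.
Regimen B: f = (1/2)^(99/30) ≈ 0.1015; Cmin,ss = (1847/221)·f/(1−f) ≈ 0.944 mcg/mL.
Difference ≈ 3.058 − 0.944 ≈ 2.114 mcg/mL.

2.1 mcg/mL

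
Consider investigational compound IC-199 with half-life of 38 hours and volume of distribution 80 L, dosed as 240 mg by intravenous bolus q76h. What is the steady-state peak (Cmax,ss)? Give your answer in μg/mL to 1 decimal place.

4.0 μg/mL

τ = 76 h = 2 half-lives, so f = (1/2)^2 = 0.25.
Accumulation ratio R = 1/(1 − f) = 1/0.75 = 4/3.
Single-dose peak C₀ = D/Vd = 240/80 = 3 μg/mL.
Steady-state peak Cmax,ss = C₀·R = 3 × 4/3 ≈ 4.000 μg/mL.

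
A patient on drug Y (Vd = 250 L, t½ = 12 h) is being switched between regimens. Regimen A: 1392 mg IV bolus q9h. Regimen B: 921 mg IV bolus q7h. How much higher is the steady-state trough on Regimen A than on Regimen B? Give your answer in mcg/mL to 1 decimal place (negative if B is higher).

Regimen A: f = (1/2)^(9/12) ≈ 0.5946; Cmin,ss = (1392/250)·f/(1−f) ≈ 8.167 mcg/mL.
Regimen B: f = (1/2)^(7/12) ≈ 0.6674; Cmin,ss = (921/250)·f/(1−f) ≈ 7.392 mcg/mL.
Difference ≈ 8.167 − 7.392 ≈ 0.775 mcg/mL.

0.8 mcg/mL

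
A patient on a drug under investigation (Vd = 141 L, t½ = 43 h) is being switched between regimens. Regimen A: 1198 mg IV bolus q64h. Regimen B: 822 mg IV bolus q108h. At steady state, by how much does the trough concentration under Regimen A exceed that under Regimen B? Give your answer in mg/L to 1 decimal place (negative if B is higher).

3.5 mg/L

Regimen A: f = (1/2)^(64/43) ≈ 0.3564; Cmin,ss = (1198/141)·f/(1−f) ≈ 4.705 mg/L.
Regimen B: f = (1/2)^(108/43) ≈ 0.1754; Cmin,ss = (822/141)·f/(1−f) ≈ 1.240 mg/L.
Difference ≈ 4.705 − 1.240 ≈ 3.465 mg/L.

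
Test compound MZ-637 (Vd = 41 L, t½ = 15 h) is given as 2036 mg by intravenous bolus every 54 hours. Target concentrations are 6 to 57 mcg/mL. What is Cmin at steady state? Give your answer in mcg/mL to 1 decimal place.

4.5 mcg/mL

Over one 54-h interval, 54/15 ≈ 3.6 half-lives elapse, leaving f ≈ 0.0825 of each dose.
At steady state, accumulation factor R = 1/(1 − e^(−kτ)) ≈ 1.0899.
Single-dose peak C₀ = D/Vd = 2036/41 ≈ 49.659 mcg/mL.
Steady-state peak Cmax,ss = C₀·R ≈ 49.659 × 1.0899 ≈ 54.123 mcg/mL.
One interval later, Cmin,ss = Cmax,ss·e^(−kτ) ≈ 54.123 × 0.0825 ≈ 4.465 mcg/mL.
Trough 4.5 mcg/mL vs MEC 6 mcg/mL: subtherapeutic.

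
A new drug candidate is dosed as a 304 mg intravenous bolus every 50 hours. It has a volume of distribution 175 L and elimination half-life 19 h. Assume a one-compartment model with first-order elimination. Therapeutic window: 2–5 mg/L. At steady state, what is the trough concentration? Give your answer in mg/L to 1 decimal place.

τ/t½ = 50/19 ≈ 2.6316, so fraction remaining f = (1/2)^(50/19) ≈ 0.1614.
Single-dose peak C₀ = D/Vd = 304/175 ≈ 1.737 mg/L.
Steady-state trough Cmin,ss = C₀·f/(1−f) ≈ 1.737 × 0.1614/0.8386 ≈ 0.334 mg/L.
Trough 0.3 mg/L vs MEC 2 mg/L: subtherapeutic.

0.3 mg/L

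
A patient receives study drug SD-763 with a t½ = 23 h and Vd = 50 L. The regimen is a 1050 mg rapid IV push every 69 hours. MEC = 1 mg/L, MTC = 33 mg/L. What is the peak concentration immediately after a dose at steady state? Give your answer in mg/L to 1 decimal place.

24.0 mg/L

τ = 69 h = 3 half-lives, so f = (1/2)^3 = 0.125.
At steady state, R = 1/(1 − 0.125) = 8/7.
Single-dose peak C₀ = D/Vd = 1050/50 = 21 mg/L.
Steady-state peak Cmax,ss = C₀·R = 21 × 8/7 ≈ 24.000 mg/L.
Peak 24.0 mg/L vs MTC 33 mg/L: below toxic threshold.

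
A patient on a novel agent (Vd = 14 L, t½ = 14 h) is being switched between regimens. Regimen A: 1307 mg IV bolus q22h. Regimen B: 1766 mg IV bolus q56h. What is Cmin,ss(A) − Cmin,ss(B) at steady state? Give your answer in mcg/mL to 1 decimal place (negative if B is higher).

38.9 mcg/mL

Regimen A: f = (1/2)^(22/14) ≈ 0.3365; Cmin,ss = (1307/14)·f/(1−f) ≈ 47.347 mcg/mL.
Regimen B: f = (1/2)^(56/14) ≈ 0.0625; Cmin,ss = (1766/14)·f/(1−f) ≈ 8.410 mcg/mL.
Difference ≈ 47.347 − 8.410 ≈ 38.937 mcg/mL.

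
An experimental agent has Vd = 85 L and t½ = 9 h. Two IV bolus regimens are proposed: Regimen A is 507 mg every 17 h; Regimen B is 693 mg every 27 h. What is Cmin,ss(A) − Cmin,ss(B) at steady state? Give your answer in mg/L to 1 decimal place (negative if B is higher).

Regimen A: f = (1/2)^(17/9) ≈ 0.2700; Cmin,ss = (507/85)·f/(1−f) ≈ 2.206 mg/L.
Regimen B: f = (1/2)^(27/9) ≈ 0.1250; Cmin,ss = (693/85)·f/(1−f) ≈ 1.165 mg/L.
Difference ≈ 2.206 − 1.165 ≈ 1.041 mg/L.

1.0 mg/L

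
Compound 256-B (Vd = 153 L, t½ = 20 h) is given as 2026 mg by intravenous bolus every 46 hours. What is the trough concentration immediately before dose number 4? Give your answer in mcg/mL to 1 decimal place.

3.3 mcg/mL

f = (1/2)^(τ/t½) = (1/2)^(46/20) ≈ 0.2031.
C₀ = D/Vd = 2026/153 ≈ 13.242 mcg/mL.
Before the 4th dose, 3 doses have been given. Superposition: Cmin = C₀·(f + f² + … + f^3).
≈ 13.242 × (0.2031 + 0.0412 + 0.0084) ≈ 13.242 × 0.2527 ≈ 3.346 mcg/mL.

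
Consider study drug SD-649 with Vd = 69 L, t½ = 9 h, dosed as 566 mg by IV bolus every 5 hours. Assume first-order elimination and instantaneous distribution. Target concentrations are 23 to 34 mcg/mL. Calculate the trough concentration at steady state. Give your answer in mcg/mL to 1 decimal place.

τ/t½ = 5/9 ≈ 0.55556, so fraction remaining f = (1/2)^(5/9) ≈ 0.6804.
Single-dose peak C₀ = D/Vd = 566/69 ≈ 8.203 mcg/mL.
Steady-state trough Cmin,ss = C₀·f/(1−f) ≈ 8.203 × 0.6804/0.3196 ≈ 17.463 mcg/mL.
Trough 17.5 mcg/mL vs MEC 23 mcg/mL: subtherapeutic.

17.5 mcg/mL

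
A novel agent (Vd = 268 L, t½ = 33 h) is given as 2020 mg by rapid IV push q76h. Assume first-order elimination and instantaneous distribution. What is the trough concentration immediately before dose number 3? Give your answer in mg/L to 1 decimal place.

1.8 mg/L

f = (1/2)^(τ/t½) = (1/2)^(76/33) ≈ 0.2026.
C₀ = D/Vd = 2020/268 ≈ 7.537 mg/L.
Before the 3rd dose, 2 doses have been given. Superposition: Cmin = C₀·(f + f²).
≈ 7.537 × (0.2026 + 0.0410) ≈ 7.537 × 0.2436 ≈ 1.836 mg/L.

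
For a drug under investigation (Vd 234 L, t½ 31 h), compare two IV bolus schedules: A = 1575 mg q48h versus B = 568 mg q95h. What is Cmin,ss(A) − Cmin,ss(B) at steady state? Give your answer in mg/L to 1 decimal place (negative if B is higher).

3.2 mg/L

Regimen A: f = (1/2)^(48/31) ≈ 0.3419; Cmin,ss = (1575/234)·f/(1−f) ≈ 3.497 mg/L.
Regimen B: f = (1/2)^(95/31) ≈ 0.1195; Cmin,ss = (568/234)·f/(1−f) ≈ 0.329 mg/L.
Difference ≈ 3.497 − 0.329 ≈ 3.168 mg/L.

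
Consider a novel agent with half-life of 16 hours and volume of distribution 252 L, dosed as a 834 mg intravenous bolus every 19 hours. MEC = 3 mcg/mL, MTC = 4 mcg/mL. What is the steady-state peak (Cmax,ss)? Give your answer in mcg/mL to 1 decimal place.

5.9 mcg/mL

Over one 19-h interval, 19/16 ≈ 1.1875 half-lives elapse, leaving f ≈ 0.4391 of each dose.
Accumulation ratio R = 1/(1 − f) ≈ 1/0.5609 ≈ 1.7828.
Single-dose peak C₀ = D/Vd = 834/252 ≈ 3.310 mcg/mL.
Cmax,ss = C₀/(1 − f) ≈ 3.310/0.5609 ≈ 5.901 mcg/mL.
Peak 5.9 mcg/mL vs MTC 4 mcg/mL: exceeds toxic threshold.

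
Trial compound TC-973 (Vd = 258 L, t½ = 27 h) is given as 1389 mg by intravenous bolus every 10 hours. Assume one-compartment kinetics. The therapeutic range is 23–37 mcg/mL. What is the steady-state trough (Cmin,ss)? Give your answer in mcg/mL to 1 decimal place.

18.4 mcg/mL

Over one 10-h interval, 10/27 ≈ 0.37037 half-lives elapse, leaving f ≈ 0.7736 of each dose.
Each bolus raises the concentration by D/Vd = 1389/258 ≈ 5.384 mcg/mL.
Steady-state trough Cmin,ss = C₀·f/(1−f) ≈ 5.384 × 0.7736/0.2264 ≈ 18.397 mcg/mL.
Trough 18.4 mcg/mL vs MEC 23 mcg/mL: subtherapeutic.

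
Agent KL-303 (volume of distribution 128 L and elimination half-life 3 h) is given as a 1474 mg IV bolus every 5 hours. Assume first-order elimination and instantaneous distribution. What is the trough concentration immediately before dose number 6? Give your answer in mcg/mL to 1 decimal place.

f = (1/2)^(τ/t½) = (1/2)^(5/3) ≈ 0.3150.
C₀ = D/Vd = 1474/128 ≈ 11.516 mcg/mL.
Before the 6th dose, 5 doses have been given. Superposition: Cmin = C₀·(f + f² + … + f^5).
≈ 11.516 × (0.3150 + 0.0992 + 0.0313 + 0.0098 + 0.0031) ≈ 11.516 × 0.4584 ≈ 5.279 mcg/mL.

5.3 mcg/mL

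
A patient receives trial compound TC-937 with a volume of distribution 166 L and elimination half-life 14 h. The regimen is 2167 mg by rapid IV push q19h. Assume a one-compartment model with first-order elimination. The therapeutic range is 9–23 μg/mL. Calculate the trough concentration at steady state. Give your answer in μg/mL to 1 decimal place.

τ/t½ = 19/14 ≈ 1.3571, so fraction remaining f = (1/2)^(19/14) ≈ 0.3904.
Single-dose peak C₀ = D/Vd = 2167/166 ≈ 13.054 μg/mL.
Steady-state trough Cmin,ss = C₀·f/(1−f) ≈ 13.054 × 0.3904/0.6096 ≈ 8.360 μg/mL.
Trough 8.4 μg/mL vs MEC 9 μg/mL: subtherapeutic.

8.4 μg/mL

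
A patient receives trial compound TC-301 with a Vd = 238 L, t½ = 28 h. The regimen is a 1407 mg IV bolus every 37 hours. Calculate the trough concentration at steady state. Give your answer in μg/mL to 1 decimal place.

k = ln2/t½ = ln2/28 ≈ 0.024755 h⁻¹; fraction remaining f = e^(−kτ) = e^(−0.024755×37) ≈ 0.4001.
Accumulation ratio R = 1/(1 − f) ≈ 1/0.5999 ≈ 1.6669.
Each bolus raises the concentration by D/Vd = 1407/238 ≈ 5.912 μg/mL.
Steady-state peak Cmax,ss = C₀·R ≈ 5.912 × 1.6669 ≈ 9.855 μg/mL.
Steady-state trough Cmin,ss = Cmax,ss·f ≈ 9.855 × 0.4001 ≈ 3.943 μg/mL.

3.9 μg/mL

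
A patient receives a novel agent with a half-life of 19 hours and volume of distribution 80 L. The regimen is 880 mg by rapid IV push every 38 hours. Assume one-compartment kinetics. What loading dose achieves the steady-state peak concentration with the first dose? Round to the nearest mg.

f = (1/2)^(38/19) ≈ 0.250000; accumulation ratio R = 1/(1−f) ≈ 1.33333.
Loading dose to hit Cmax,ss on first dose: D_load = D_maint·R ≈ 880 × 1.33333 ≈ 1173.33 mg.

1173 mg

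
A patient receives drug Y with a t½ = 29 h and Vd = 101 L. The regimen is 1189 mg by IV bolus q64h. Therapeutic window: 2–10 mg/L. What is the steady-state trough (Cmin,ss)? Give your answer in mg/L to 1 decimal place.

τ/t½ = 64/29 ≈ 2.2069, so fraction remaining f = (1/2)^(64/29) ≈ 0.2166.
Accumulation ratio R = 1/(1 − f) ≈ 1/0.7834 ≈ 1.2765.
Each bolus raises the concentration by D/Vd = 1189/101 ≈ 11.772 mg/L.
Steady-state peak Cmax,ss = C₀·R ≈ 11.772 × 1.2765 ≈ 15.027 mg/L.
Steady-state trough Cmin,ss = Cmax,ss·f ≈ 15.027 × 0.2166 ≈ 3.255 mg/L.
Trough 3.3 mg/L vs MEC 2 mg/L: adequate.

3.3 mg/L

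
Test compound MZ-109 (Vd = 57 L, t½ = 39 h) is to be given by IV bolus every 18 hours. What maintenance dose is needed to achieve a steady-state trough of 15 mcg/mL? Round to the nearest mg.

τ/t½ = 18/39 ≈ 0.46154, so f = (1/2)^(18/39) ≈ 0.726211.
Cmin,ss = (D/Vd)·f/(1−f), so D = Cmin,ss·Vd·(1−f)/f.
D = 15 × 57 × (1−f)/f ≈ 15 × 57 × 0.37701 ≈ 322.34 mg.

322 mg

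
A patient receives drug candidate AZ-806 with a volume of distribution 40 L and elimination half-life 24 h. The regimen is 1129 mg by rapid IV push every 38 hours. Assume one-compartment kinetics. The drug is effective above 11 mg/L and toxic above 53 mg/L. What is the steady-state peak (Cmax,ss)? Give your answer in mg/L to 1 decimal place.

τ/t½ = 38/24 ≈ 1.5833, so fraction remaining f = (1/2)^(38/24) ≈ 0.3337.
Accumulation ratio R = 1/(1 − f) ≈ 1/0.6663 ≈ 1.5008.
Each bolus raises the concentration by D/Vd = 1129/40 ≈ 28.225 mg/L.
Cmax,ss = C₀/(1 − f) ≈ 28.225/0.6663 ≈ 42.361 mg/L.
Peak 42.4 mg/L vs MTC 53 mg/L: below toxic threshold.

42.4 mg/L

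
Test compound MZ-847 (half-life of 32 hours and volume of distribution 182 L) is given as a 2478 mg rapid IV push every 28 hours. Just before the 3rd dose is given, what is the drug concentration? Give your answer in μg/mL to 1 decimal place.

11.5 μg/mL

f = (1/2)^(τ/t½) = (1/2)^(28/32) ≈ 0.5453.
C₀ = D/Vd = 2478/182 ≈ 13.615 μg/mL.
Before the 3rd dose, 2 doses have been given. Superposition: Cmin = C₀·(f + f²).
≈ 13.615 × (0.5453 + 0.2974) ≈ 13.615 × 0.8427 ≈ 11.473 μg/mL.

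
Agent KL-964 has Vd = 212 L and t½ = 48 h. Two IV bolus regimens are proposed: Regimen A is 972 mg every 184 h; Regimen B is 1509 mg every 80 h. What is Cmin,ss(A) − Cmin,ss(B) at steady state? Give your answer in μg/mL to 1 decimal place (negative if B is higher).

-2.9 μg/mL

Regimen A: f = (1/2)^(184/48) ≈ 0.0702; Cmin,ss = (972/212)·f/(1−f) ≈ 0.346 μg/mL.
Regimen B: f = (1/2)^(80/48) ≈ 0.3150; Cmin,ss = (1509/212)·f/(1−f) ≈ 3.273 μg/mL.
Difference ≈ 0.346 − 3.273 ≈ -2.927 μg/mL.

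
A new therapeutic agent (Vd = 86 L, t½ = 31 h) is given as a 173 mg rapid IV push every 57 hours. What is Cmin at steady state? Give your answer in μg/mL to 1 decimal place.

0.8 μg/mL

k = ln2/t½ = ln2/31 ≈ 0.022360 h⁻¹; fraction remaining f = e^(−kτ) = e^(−0.022360×57) ≈ 0.2796.
At steady state, accumulation factor R = 1/(1 − e^(−kτ)) ≈ 1.3881.
Single-dose peak C₀ = D/Vd = 173/86 ≈ 2.012 μg/mL.
Cmax,ss = C₀/(1 − f) ≈ 2.012/0.7204 ≈ 2.793 μg/mL.
Steady-state trough Cmin,ss = Cmax,ss·f ≈ 2.793 × 0.2796 ≈ 0.781 μg/mL.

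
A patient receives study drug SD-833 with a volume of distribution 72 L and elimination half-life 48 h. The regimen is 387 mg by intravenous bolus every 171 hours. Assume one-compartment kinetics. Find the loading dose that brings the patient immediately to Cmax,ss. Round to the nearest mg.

423 mg

f = (1/2)^(171/48) ≈ 0.084641; accumulation ratio R = 1/(1−f) ≈ 1.09247.
Loading dose to hit Cmax,ss on first dose: D_load = D_maint·R ≈ 387 × 1.09247 ≈ 422.79 mg.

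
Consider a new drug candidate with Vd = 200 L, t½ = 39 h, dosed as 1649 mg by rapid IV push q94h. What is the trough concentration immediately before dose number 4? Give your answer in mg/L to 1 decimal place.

f = (1/2)^(τ/t½) = (1/2)^(94/39) ≈ 0.1881.
C₀ = D/Vd = 1649/200 ≈ 8.245 mg/L.
Before the 4th dose, 3 doses have been given. Superposition: Cmin = C₀·(f + f² + … + f^3).
≈ 8.245 × (0.1881 + 0.0354 + 0.0067) ≈ 8.245 × 0.2302 ≈ 1.898 mg/L.

1.9 mg/L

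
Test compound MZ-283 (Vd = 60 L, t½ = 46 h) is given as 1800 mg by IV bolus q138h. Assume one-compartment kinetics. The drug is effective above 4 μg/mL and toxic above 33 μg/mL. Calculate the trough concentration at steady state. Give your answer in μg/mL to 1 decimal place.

4.3 μg/mL

The dosing interval is 3 half-lives, so f = 2^(−3) = 0.125.
Accumulation ratio R = 1/(1 − f) = 1/0.875 = 8/7.
Single-dose peak C₀ = D/Vd = 1800/60 = 30 μg/mL.
Steady-state peak Cmax,ss = C₀·R = 30 × 8/7 ≈ 34.286 μg/mL.
Steady-state trough Cmin,ss = Cmax,ss·f ≈ 34.286 × 0.125 ≈ 4.286 μg/mL.
Trough 4.3 μg/mL vs MEC 4 μg/mL: adequate.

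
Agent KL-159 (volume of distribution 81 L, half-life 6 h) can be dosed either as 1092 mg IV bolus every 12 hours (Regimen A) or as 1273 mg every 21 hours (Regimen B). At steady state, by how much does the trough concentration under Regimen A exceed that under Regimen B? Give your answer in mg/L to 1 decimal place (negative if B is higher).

Regimen A: f = (1/2)^(12/6) ≈ 0.2500; Cmin,ss = (1092/81)·f/(1−f) ≈ 4.494 mg/L.
Regimen B: f = (1/2)^(21/6) ≈ 0.0884; Cmin,ss = (1273/81)·f/(1−f) ≈ 1.524 mg/L.
Difference ≈ 4.494 − 1.524 ≈ 2.970 mg/L.

3.0 mg/L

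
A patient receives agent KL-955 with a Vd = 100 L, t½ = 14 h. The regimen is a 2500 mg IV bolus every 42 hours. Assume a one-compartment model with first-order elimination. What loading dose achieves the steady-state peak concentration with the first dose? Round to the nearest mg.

2857 mg

f = (1/2)^(42/14) ≈ 0.125000; accumulation ratio R = 1/(1−f) ≈ 1.14286.
Loading dose to hit Cmax,ss on first dose: D_load = D_maint·R ≈ 2500 × 1.14286 ≈ 2857.15 mg.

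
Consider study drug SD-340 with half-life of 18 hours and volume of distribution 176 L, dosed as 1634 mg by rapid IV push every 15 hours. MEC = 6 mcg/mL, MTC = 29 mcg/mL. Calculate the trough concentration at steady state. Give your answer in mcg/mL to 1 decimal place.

11.9 mcg/mL

Over one 15-h interval, 15/18 ≈ 0.83333 half-lives elapse, leaving f ≈ 0.5612 of each dose.
Single-dose peak C₀ = D/Vd = 1634/176 ≈ 9.284 mcg/mL.
Steady-state trough Cmin,ss = C₀·f/(1−f) ≈ 9.284 × 0.5612/0.4388 ≈ 11.874 mcg/mL.
Trough 11.9 mcg/mL vs MEC 6 mcg/mL: adequate.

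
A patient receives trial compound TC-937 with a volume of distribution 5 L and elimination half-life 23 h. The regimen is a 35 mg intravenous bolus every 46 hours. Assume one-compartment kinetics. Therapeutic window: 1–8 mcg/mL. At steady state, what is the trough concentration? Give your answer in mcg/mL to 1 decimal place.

2.3 mcg/mL

The dosing interval is 2 half-lives, so f = 2^(−2) = 0.25.
At steady state, R = 1/(1 − 0.25) = 4/3.
Single-dose peak C₀ = D/Vd = 35/5 = 7 mcg/mL.
Steady-state peak Cmax,ss = C₀·R = 7 × 4/3 ≈ 9.333 mcg/mL.
Steady-state trough Cmin,ss = Cmax,ss·f ≈ 9.333 × 0.25 ≈ 2.333 mcg/mL.
Trough 2.3 mcg/mL vs MEC 1 mcg/mL: adequate.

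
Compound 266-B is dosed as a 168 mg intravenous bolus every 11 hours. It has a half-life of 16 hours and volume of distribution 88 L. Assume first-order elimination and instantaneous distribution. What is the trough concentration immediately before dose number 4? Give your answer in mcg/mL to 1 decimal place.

f = (1/2)^(τ/t½) = (1/2)^(11/16) ≈ 0.6209.
C₀ = D/Vd = 168/88 ≈ 1.909 mcg/mL.
Before the 4th dose, 3 doses have been given. Superposition: Cmin = C₀·(f + f² + … + f^3).
≈ 1.909 × (0.6209 + 0.3855 + 0.2394) ≈ 1.909 × 1.2458 ≈ 2.378 mcg/mL.

2.4 mcg/mL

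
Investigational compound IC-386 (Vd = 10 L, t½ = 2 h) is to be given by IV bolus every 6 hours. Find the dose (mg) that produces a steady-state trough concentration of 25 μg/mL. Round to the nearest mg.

1750 mg

τ/t½ = 6/2 ≈ 3, so f = (1/2)^(6/2) ≈ 0.125000.
Cmin,ss = (D/Vd)·f/(1−f), so D = Cmin,ss·Vd·(1−f)/f.
D = 25 × 10 × (1−f)/f ≈ 25 × 10 × 7.00000 ≈ 1750.00 mg.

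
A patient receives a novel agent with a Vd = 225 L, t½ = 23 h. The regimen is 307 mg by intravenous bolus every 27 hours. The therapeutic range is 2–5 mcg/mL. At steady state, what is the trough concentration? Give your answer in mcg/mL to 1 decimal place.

1.1 mcg/mL

Over one 27-h interval, 27/23 ≈ 1.1739 half-lives elapse, leaving f ≈ 0.4432 of each dose.
Accumulation ratio R = 1/(1 − f) ≈ 1/0.5568 ≈ 1.7960.
Single-dose peak C₀ = D/Vd = 307/225 ≈ 1.364 mcg/mL.
Steady-state peak Cmax,ss = C₀·R ≈ 1.364 × 1.7960 ≈ 2.450 mcg/mL.
One interval later, Cmin,ss = Cmax,ss·e^(−kτ) ≈ 2.450 × 0.4432 ≈ 1.086 mcg/mL.
Trough 1.1 mcg/mL vs MEC 2 mcg/mL: subtherapeutic.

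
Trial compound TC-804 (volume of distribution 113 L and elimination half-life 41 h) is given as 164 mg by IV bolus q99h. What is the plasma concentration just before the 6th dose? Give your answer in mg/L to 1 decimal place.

f = (1/2)^(τ/t½) = (1/2)^(99/41) ≈ 0.1876.
C₀ = D/Vd = 164/113 ≈ 1.451 mg/L.
Before the 6th dose, 5 doses have been given. Superposition: Cmin = C₀·(f + f² + … + f^5).
≈ 1.451 × (0.1876 + 0.0352 + 0.0066 + 0.0012 + 0.0002) ≈ 1.451 × 0.2308 ≈ 0.335 mg/L.

0.3 mg/L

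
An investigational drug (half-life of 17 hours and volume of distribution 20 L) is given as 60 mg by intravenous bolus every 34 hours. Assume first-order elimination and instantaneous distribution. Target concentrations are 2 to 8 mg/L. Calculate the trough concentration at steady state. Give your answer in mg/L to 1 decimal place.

The dosing interval is 2 half-lives, so f = 2^(−2) = 0.25.
At steady state, R = 1/(1 − 0.25) = 4/3.
Single-dose peak C₀ = D/Vd = 60/20 = 3 mg/L.
Steady-state peak Cmax,ss = C₀·R = 3 × 4/3 ≈ 4.000 mg/L.
Steady-state trough Cmin,ss = Cmax,ss·f ≈ 4.000 × 0.25 ≈ 1.000 mg/L.
Trough 1.0 mg/L vs MEC 2 mg/L: subtherapeutic.

1.0 mg/L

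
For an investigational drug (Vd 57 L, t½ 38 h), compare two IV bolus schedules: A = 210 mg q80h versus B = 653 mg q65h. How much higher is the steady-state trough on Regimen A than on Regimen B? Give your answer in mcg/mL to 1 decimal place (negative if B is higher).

-3.9 mcg/mL

Regimen A: f = (1/2)^(80/38) ≈ 0.2324; Cmin,ss = (210/57)·f/(1−f) ≈ 1.115 mcg/mL.
Regimen B: f = (1/2)^(65/38) ≈ 0.3055; Cmin,ss = (653/57)·f/(1−f) ≈ 5.039 mcg/mL.
Difference ≈ 1.115 − 5.039 ≈ -3.924 mcg/mL.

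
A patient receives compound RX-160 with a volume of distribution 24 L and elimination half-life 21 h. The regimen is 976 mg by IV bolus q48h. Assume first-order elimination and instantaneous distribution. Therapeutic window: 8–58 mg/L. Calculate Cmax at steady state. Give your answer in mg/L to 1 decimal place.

51.2 mg/L

k = ln2/t½ = ln2/21 ≈ 0.033007 h⁻¹; fraction remaining f = e^(−kτ) = e^(−0.033007×48) ≈ 0.2051.
Accumulation ratio R = 1/(1 − f) ≈ 1/0.7949 ≈ 1.2580.
Single-dose peak C₀ = D/Vd = 976/24 ≈ 40.667 mg/L.
Steady-state peak Cmax,ss = C₀·R ≈ 40.667 × 1.2580 ≈ 51.159 mg/L.
Peak 51.2 mg/L vs MTC 58 mg/L: below toxic threshold.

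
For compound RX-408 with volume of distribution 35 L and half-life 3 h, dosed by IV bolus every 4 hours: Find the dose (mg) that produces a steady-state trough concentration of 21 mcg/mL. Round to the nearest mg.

1117 mg

τ/t½ = 4/3 ≈ 1.3333, so f = (1/2)^(4/3) ≈ 0.396850.
Cmin,ss = (D/Vd)·f/(1−f), so D = Cmin,ss·Vd·(1−f)/f.
D = 21 × 35 × (1−f)/f ≈ 21 × 35 × 1.51984 ≈ 1117.08 mg.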